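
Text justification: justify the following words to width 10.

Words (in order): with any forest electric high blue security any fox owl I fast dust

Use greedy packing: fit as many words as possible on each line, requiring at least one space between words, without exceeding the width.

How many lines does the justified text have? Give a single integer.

Answer: 8

Derivation:
Line 1: ['with', 'any'] (min_width=8, slack=2)
Line 2: ['forest'] (min_width=6, slack=4)
Line 3: ['electric'] (min_width=8, slack=2)
Line 4: ['high', 'blue'] (min_width=9, slack=1)
Line 5: ['security'] (min_width=8, slack=2)
Line 6: ['any', 'fox'] (min_width=7, slack=3)
Line 7: ['owl', 'I', 'fast'] (min_width=10, slack=0)
Line 8: ['dust'] (min_width=4, slack=6)
Total lines: 8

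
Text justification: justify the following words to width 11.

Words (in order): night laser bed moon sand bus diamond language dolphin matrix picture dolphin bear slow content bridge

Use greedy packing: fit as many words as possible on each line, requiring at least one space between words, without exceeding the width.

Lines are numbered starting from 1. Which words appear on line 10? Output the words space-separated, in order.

Line 1: ['night', 'laser'] (min_width=11, slack=0)
Line 2: ['bed', 'moon'] (min_width=8, slack=3)
Line 3: ['sand', 'bus'] (min_width=8, slack=3)
Line 4: ['diamond'] (min_width=7, slack=4)
Line 5: ['language'] (min_width=8, slack=3)
Line 6: ['dolphin'] (min_width=7, slack=4)
Line 7: ['matrix'] (min_width=6, slack=5)
Line 8: ['picture'] (min_width=7, slack=4)
Line 9: ['dolphin'] (min_width=7, slack=4)
Line 10: ['bear', 'slow'] (min_width=9, slack=2)
Line 11: ['content'] (min_width=7, slack=4)
Line 12: ['bridge'] (min_width=6, slack=5)

Answer: bear slow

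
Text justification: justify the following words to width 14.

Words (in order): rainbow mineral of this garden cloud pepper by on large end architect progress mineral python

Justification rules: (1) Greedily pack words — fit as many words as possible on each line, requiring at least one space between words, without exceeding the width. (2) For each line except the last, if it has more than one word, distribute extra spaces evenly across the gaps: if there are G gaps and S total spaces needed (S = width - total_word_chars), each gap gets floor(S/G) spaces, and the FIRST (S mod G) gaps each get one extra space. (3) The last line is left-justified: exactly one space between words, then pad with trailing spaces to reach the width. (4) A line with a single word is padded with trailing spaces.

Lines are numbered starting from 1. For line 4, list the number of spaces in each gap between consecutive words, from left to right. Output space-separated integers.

Line 1: ['rainbow'] (min_width=7, slack=7)
Line 2: ['mineral', 'of'] (min_width=10, slack=4)
Line 3: ['this', 'garden'] (min_width=11, slack=3)
Line 4: ['cloud', 'pepper'] (min_width=12, slack=2)
Line 5: ['by', 'on', 'large'] (min_width=11, slack=3)
Line 6: ['end', 'architect'] (min_width=13, slack=1)
Line 7: ['progress'] (min_width=8, slack=6)
Line 8: ['mineral', 'python'] (min_width=14, slack=0)

Answer: 3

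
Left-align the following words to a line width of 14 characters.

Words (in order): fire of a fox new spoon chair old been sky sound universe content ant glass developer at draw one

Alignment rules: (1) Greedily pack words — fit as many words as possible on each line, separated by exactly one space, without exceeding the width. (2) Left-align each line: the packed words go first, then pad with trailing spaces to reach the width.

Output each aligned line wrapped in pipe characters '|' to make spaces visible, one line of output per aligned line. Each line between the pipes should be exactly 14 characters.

Line 1: ['fire', 'of', 'a', 'fox'] (min_width=13, slack=1)
Line 2: ['new', 'spoon'] (min_width=9, slack=5)
Line 3: ['chair', 'old', 'been'] (min_width=14, slack=0)
Line 4: ['sky', 'sound'] (min_width=9, slack=5)
Line 5: ['universe'] (min_width=8, slack=6)
Line 6: ['content', 'ant'] (min_width=11, slack=3)
Line 7: ['glass'] (min_width=5, slack=9)
Line 8: ['developer', 'at'] (min_width=12, slack=2)
Line 9: ['draw', 'one'] (min_width=8, slack=6)

Answer: |fire of a fox |
|new spoon     |
|chair old been|
|sky sound     |
|universe      |
|content ant   |
|glass         |
|developer at  |
|draw one      |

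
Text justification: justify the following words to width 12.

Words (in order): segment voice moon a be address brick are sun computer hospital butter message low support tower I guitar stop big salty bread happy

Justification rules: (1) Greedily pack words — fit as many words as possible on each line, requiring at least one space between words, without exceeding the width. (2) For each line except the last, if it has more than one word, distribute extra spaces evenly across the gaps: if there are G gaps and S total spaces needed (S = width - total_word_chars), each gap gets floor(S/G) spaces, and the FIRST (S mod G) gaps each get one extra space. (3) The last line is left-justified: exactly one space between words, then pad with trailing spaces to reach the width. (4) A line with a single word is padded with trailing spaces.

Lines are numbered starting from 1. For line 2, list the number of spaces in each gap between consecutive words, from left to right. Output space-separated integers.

Answer: 1 1

Derivation:
Line 1: ['segment'] (min_width=7, slack=5)
Line 2: ['voice', 'moon', 'a'] (min_width=12, slack=0)
Line 3: ['be', 'address'] (min_width=10, slack=2)
Line 4: ['brick', 'are'] (min_width=9, slack=3)
Line 5: ['sun', 'computer'] (min_width=12, slack=0)
Line 6: ['hospital'] (min_width=8, slack=4)
Line 7: ['butter'] (min_width=6, slack=6)
Line 8: ['message', 'low'] (min_width=11, slack=1)
Line 9: ['support'] (min_width=7, slack=5)
Line 10: ['tower', 'I'] (min_width=7, slack=5)
Line 11: ['guitar', 'stop'] (min_width=11, slack=1)
Line 12: ['big', 'salty'] (min_width=9, slack=3)
Line 13: ['bread', 'happy'] (min_width=11, slack=1)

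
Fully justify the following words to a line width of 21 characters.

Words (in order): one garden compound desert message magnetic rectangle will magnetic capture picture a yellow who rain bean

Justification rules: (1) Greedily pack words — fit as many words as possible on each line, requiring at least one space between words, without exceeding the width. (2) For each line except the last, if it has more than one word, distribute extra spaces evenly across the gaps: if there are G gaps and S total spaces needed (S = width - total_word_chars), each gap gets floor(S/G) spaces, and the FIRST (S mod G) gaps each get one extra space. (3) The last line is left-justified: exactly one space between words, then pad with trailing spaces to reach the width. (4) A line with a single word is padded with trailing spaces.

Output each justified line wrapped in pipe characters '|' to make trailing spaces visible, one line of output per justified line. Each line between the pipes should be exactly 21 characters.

Line 1: ['one', 'garden', 'compound'] (min_width=19, slack=2)
Line 2: ['desert', 'message'] (min_width=14, slack=7)
Line 3: ['magnetic', 'rectangle'] (min_width=18, slack=3)
Line 4: ['will', 'magnetic', 'capture'] (min_width=21, slack=0)
Line 5: ['picture', 'a', 'yellow', 'who'] (min_width=20, slack=1)
Line 6: ['rain', 'bean'] (min_width=9, slack=12)

Answer: |one  garden  compound|
|desert        message|
|magnetic    rectangle|
|will magnetic capture|
|picture  a yellow who|
|rain bean            |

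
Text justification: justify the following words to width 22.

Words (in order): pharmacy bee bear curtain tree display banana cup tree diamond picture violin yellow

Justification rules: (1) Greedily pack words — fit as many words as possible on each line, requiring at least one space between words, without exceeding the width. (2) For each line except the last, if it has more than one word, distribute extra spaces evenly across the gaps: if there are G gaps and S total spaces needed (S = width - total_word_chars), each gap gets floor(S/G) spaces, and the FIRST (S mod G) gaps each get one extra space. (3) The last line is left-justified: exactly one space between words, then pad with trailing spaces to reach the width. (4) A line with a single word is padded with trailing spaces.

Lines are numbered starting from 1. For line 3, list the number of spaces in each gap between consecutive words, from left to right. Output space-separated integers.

Answer: 5 4

Derivation:
Line 1: ['pharmacy', 'bee', 'bear'] (min_width=17, slack=5)
Line 2: ['curtain', 'tree', 'display'] (min_width=20, slack=2)
Line 3: ['banana', 'cup', 'tree'] (min_width=15, slack=7)
Line 4: ['diamond', 'picture', 'violin'] (min_width=22, slack=0)
Line 5: ['yellow'] (min_width=6, slack=16)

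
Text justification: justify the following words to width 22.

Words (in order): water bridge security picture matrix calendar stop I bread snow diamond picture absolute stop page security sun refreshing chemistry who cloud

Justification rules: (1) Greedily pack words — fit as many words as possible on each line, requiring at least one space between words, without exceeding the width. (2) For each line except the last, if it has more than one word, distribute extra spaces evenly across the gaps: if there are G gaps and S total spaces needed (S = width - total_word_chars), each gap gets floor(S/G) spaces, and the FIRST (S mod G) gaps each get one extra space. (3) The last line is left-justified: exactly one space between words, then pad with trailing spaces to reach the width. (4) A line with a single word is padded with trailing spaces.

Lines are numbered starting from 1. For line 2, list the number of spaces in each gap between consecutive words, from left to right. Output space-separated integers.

Answer: 9

Derivation:
Line 1: ['water', 'bridge', 'security'] (min_width=21, slack=1)
Line 2: ['picture', 'matrix'] (min_width=14, slack=8)
Line 3: ['calendar', 'stop', 'I', 'bread'] (min_width=21, slack=1)
Line 4: ['snow', 'diamond', 'picture'] (min_width=20, slack=2)
Line 5: ['absolute', 'stop', 'page'] (min_width=18, slack=4)
Line 6: ['security', 'sun'] (min_width=12, slack=10)
Line 7: ['refreshing', 'chemistry'] (min_width=20, slack=2)
Line 8: ['who', 'cloud'] (min_width=9, slack=13)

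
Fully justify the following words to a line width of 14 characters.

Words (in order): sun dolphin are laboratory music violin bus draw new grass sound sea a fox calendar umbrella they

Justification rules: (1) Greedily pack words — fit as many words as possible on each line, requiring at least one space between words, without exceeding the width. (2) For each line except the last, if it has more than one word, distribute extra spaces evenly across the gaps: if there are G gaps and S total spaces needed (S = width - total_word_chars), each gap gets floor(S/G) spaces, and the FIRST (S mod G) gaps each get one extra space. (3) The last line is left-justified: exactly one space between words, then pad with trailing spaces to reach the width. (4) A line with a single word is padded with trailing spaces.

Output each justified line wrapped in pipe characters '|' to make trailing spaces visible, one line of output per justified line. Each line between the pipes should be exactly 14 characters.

Line 1: ['sun', 'dolphin'] (min_width=11, slack=3)
Line 2: ['are', 'laboratory'] (min_width=14, slack=0)
Line 3: ['music', 'violin'] (min_width=12, slack=2)
Line 4: ['bus', 'draw', 'new'] (min_width=12, slack=2)
Line 5: ['grass', 'sound'] (min_width=11, slack=3)
Line 6: ['sea', 'a', 'fox'] (min_width=9, slack=5)
Line 7: ['calendar'] (min_width=8, slack=6)
Line 8: ['umbrella', 'they'] (min_width=13, slack=1)

Answer: |sun    dolphin|
|are laboratory|
|music   violin|
|bus  draw  new|
|grass    sound|
|sea    a   fox|
|calendar      |
|umbrella they |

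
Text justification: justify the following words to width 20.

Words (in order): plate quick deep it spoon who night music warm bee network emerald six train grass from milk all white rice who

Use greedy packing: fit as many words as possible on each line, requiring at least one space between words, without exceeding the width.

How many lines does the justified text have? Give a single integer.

Line 1: ['plate', 'quick', 'deep', 'it'] (min_width=19, slack=1)
Line 2: ['spoon', 'who', 'night'] (min_width=15, slack=5)
Line 3: ['music', 'warm', 'bee'] (min_width=14, slack=6)
Line 4: ['network', 'emerald', 'six'] (min_width=19, slack=1)
Line 5: ['train', 'grass', 'from'] (min_width=16, slack=4)
Line 6: ['milk', 'all', 'white', 'rice'] (min_width=19, slack=1)
Line 7: ['who'] (min_width=3, slack=17)
Total lines: 7

Answer: 7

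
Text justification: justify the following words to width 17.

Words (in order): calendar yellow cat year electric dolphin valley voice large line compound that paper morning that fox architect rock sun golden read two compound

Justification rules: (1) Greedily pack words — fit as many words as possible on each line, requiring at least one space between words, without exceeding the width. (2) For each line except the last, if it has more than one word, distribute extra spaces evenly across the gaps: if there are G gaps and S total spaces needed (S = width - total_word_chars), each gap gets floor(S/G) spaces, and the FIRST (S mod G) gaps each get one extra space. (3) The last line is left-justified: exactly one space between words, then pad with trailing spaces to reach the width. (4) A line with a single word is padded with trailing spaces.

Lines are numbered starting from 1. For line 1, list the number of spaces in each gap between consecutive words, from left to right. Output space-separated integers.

Answer: 3

Derivation:
Line 1: ['calendar', 'yellow'] (min_width=15, slack=2)
Line 2: ['cat', 'year', 'electric'] (min_width=17, slack=0)
Line 3: ['dolphin', 'valley'] (min_width=14, slack=3)
Line 4: ['voice', 'large', 'line'] (min_width=16, slack=1)
Line 5: ['compound', 'that'] (min_width=13, slack=4)
Line 6: ['paper', 'morning'] (min_width=13, slack=4)
Line 7: ['that', 'fox'] (min_width=8, slack=9)
Line 8: ['architect', 'rock'] (min_width=14, slack=3)
Line 9: ['sun', 'golden', 'read'] (min_width=15, slack=2)
Line 10: ['two', 'compound'] (min_width=12, slack=5)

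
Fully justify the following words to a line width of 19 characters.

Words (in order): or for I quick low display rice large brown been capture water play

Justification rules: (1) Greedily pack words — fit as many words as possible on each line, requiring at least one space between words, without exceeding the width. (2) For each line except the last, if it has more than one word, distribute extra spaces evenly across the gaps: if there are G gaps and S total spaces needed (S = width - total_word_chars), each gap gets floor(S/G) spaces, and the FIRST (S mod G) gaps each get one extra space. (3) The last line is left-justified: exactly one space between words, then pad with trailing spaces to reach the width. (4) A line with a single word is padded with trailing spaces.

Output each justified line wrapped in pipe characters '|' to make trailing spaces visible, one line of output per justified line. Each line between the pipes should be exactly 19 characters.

Answer: |or  for I quick low|
|display  rice large|
|brown  been capture|
|water play         |

Derivation:
Line 1: ['or', 'for', 'I', 'quick', 'low'] (min_width=18, slack=1)
Line 2: ['display', 'rice', 'large'] (min_width=18, slack=1)
Line 3: ['brown', 'been', 'capture'] (min_width=18, slack=1)
Line 4: ['water', 'play'] (min_width=10, slack=9)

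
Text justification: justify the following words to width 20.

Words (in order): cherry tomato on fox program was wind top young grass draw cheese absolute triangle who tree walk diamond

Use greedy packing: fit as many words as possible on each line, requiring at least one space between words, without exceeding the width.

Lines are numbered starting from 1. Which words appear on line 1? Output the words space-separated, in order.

Answer: cherry tomato on fox

Derivation:
Line 1: ['cherry', 'tomato', 'on', 'fox'] (min_width=20, slack=0)
Line 2: ['program', 'was', 'wind', 'top'] (min_width=20, slack=0)
Line 3: ['young', 'grass', 'draw'] (min_width=16, slack=4)
Line 4: ['cheese', 'absolute'] (min_width=15, slack=5)
Line 5: ['triangle', 'who', 'tree'] (min_width=17, slack=3)
Line 6: ['walk', 'diamond'] (min_width=12, slack=8)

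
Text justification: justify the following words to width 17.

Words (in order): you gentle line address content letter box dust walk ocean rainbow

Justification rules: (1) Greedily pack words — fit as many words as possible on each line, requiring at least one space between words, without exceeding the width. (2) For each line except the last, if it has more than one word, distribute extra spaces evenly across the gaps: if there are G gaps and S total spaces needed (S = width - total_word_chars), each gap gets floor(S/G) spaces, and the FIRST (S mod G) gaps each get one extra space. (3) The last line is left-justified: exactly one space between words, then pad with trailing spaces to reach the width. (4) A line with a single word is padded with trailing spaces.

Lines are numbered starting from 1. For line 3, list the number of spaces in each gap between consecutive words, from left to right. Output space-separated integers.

Line 1: ['you', 'gentle', 'line'] (min_width=15, slack=2)
Line 2: ['address', 'content'] (min_width=15, slack=2)
Line 3: ['letter', 'box', 'dust'] (min_width=15, slack=2)
Line 4: ['walk', 'ocean'] (min_width=10, slack=7)
Line 5: ['rainbow'] (min_width=7, slack=10)

Answer: 2 2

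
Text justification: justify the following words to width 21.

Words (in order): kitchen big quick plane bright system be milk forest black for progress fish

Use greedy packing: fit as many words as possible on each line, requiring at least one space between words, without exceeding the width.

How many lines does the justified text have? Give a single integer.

Line 1: ['kitchen', 'big', 'quick'] (min_width=17, slack=4)
Line 2: ['plane', 'bright', 'system'] (min_width=19, slack=2)
Line 3: ['be', 'milk', 'forest', 'black'] (min_width=20, slack=1)
Line 4: ['for', 'progress', 'fish'] (min_width=17, slack=4)
Total lines: 4

Answer: 4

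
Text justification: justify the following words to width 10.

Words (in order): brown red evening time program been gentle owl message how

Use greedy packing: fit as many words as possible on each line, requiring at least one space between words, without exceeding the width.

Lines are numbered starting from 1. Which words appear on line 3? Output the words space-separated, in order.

Line 1: ['brown', 'red'] (min_width=9, slack=1)
Line 2: ['evening'] (min_width=7, slack=3)
Line 3: ['time'] (min_width=4, slack=6)
Line 4: ['program'] (min_width=7, slack=3)
Line 5: ['been'] (min_width=4, slack=6)
Line 6: ['gentle', 'owl'] (min_width=10, slack=0)
Line 7: ['message'] (min_width=7, slack=3)
Line 8: ['how'] (min_width=3, slack=7)

Answer: time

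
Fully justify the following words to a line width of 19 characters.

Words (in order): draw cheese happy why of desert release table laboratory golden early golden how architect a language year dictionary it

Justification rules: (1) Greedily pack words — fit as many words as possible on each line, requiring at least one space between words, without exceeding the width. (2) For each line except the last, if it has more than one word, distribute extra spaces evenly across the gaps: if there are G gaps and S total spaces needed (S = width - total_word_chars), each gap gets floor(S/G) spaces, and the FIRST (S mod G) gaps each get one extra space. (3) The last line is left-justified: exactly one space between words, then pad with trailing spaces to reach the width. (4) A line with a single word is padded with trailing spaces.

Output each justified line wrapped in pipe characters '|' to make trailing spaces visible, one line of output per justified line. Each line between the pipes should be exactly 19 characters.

Answer: |draw  cheese  happy|
|why    of    desert|
|release       table|
|laboratory   golden|
|early   golden  how|
|architect         a|
|language       year|
|dictionary it      |

Derivation:
Line 1: ['draw', 'cheese', 'happy'] (min_width=17, slack=2)
Line 2: ['why', 'of', 'desert'] (min_width=13, slack=6)
Line 3: ['release', 'table'] (min_width=13, slack=6)
Line 4: ['laboratory', 'golden'] (min_width=17, slack=2)
Line 5: ['early', 'golden', 'how'] (min_width=16, slack=3)
Line 6: ['architect', 'a'] (min_width=11, slack=8)
Line 7: ['language', 'year'] (min_width=13, slack=6)
Line 8: ['dictionary', 'it'] (min_width=13, slack=6)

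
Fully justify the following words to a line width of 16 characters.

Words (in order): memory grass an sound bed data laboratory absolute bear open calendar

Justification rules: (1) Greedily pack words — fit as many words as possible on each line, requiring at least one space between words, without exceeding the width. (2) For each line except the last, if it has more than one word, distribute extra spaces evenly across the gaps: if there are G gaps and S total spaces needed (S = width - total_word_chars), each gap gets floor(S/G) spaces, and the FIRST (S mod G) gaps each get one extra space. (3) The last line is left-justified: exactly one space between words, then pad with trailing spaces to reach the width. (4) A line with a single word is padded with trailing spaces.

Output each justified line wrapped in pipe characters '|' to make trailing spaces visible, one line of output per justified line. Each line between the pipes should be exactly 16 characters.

Answer: |memory  grass an|
|sound  bed  data|
|laboratory      |
|absolute    bear|
|open calendar   |

Derivation:
Line 1: ['memory', 'grass', 'an'] (min_width=15, slack=1)
Line 2: ['sound', 'bed', 'data'] (min_width=14, slack=2)
Line 3: ['laboratory'] (min_width=10, slack=6)
Line 4: ['absolute', 'bear'] (min_width=13, slack=3)
Line 5: ['open', 'calendar'] (min_width=13, slack=3)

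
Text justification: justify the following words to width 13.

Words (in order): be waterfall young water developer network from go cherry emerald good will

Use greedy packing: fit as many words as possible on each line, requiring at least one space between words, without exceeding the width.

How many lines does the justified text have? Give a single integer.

Line 1: ['be', 'waterfall'] (min_width=12, slack=1)
Line 2: ['young', 'water'] (min_width=11, slack=2)
Line 3: ['developer'] (min_width=9, slack=4)
Line 4: ['network', 'from'] (min_width=12, slack=1)
Line 5: ['go', 'cherry'] (min_width=9, slack=4)
Line 6: ['emerald', 'good'] (min_width=12, slack=1)
Line 7: ['will'] (min_width=4, slack=9)
Total lines: 7

Answer: 7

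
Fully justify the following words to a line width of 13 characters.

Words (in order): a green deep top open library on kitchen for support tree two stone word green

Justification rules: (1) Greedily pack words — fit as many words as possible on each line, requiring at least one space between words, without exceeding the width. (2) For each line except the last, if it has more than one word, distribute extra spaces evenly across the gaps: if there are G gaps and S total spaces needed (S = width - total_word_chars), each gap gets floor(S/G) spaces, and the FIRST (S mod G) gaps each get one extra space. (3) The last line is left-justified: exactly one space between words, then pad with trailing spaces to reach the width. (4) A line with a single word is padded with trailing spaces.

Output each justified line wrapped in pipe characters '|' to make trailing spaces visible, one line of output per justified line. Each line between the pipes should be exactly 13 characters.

Answer: |a  green deep|
|top      open|
|library    on|
|kitchen   for|
|support  tree|
|two     stone|
|word green   |

Derivation:
Line 1: ['a', 'green', 'deep'] (min_width=12, slack=1)
Line 2: ['top', 'open'] (min_width=8, slack=5)
Line 3: ['library', 'on'] (min_width=10, slack=3)
Line 4: ['kitchen', 'for'] (min_width=11, slack=2)
Line 5: ['support', 'tree'] (min_width=12, slack=1)
Line 6: ['two', 'stone'] (min_width=9, slack=4)
Line 7: ['word', 'green'] (min_width=10, slack=3)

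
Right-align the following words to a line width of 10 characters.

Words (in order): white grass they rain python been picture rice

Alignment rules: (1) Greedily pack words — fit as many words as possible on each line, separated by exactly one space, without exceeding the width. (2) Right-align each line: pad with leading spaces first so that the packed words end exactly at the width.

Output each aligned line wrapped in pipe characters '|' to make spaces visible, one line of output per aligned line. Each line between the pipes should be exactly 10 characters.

Answer: |     white|
|grass they|
|      rain|
|    python|
|      been|
|   picture|
|      rice|

Derivation:
Line 1: ['white'] (min_width=5, slack=5)
Line 2: ['grass', 'they'] (min_width=10, slack=0)
Line 3: ['rain'] (min_width=4, slack=6)
Line 4: ['python'] (min_width=6, slack=4)
Line 5: ['been'] (min_width=4, slack=6)
Line 6: ['picture'] (min_width=7, slack=3)
Line 7: ['rice'] (min_width=4, slack=6)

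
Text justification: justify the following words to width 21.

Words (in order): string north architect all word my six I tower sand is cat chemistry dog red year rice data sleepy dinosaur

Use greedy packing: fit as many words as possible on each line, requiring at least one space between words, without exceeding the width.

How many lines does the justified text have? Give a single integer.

Answer: 6

Derivation:
Line 1: ['string', 'north'] (min_width=12, slack=9)
Line 2: ['architect', 'all', 'word', 'my'] (min_width=21, slack=0)
Line 3: ['six', 'I', 'tower', 'sand', 'is'] (min_width=19, slack=2)
Line 4: ['cat', 'chemistry', 'dog', 'red'] (min_width=21, slack=0)
Line 5: ['year', 'rice', 'data', 'sleepy'] (min_width=21, slack=0)
Line 6: ['dinosaur'] (min_width=8, slack=13)
Total lines: 6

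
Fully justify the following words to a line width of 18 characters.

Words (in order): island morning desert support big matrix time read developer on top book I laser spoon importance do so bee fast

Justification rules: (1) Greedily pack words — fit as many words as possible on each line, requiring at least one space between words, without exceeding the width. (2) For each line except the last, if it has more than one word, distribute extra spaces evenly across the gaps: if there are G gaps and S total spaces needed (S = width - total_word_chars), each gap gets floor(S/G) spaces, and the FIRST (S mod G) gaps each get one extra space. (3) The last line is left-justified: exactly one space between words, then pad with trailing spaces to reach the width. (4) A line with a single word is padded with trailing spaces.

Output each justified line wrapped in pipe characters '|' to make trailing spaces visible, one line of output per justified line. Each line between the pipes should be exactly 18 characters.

Answer: |island     morning|
|desert support big|
|matrix  time  read|
|developer  on  top|
|book I laser spoon|
|importance  do  so|
|bee fast          |

Derivation:
Line 1: ['island', 'morning'] (min_width=14, slack=4)
Line 2: ['desert', 'support', 'big'] (min_width=18, slack=0)
Line 3: ['matrix', 'time', 'read'] (min_width=16, slack=2)
Line 4: ['developer', 'on', 'top'] (min_width=16, slack=2)
Line 5: ['book', 'I', 'laser', 'spoon'] (min_width=18, slack=0)
Line 6: ['importance', 'do', 'so'] (min_width=16, slack=2)
Line 7: ['bee', 'fast'] (min_width=8, slack=10)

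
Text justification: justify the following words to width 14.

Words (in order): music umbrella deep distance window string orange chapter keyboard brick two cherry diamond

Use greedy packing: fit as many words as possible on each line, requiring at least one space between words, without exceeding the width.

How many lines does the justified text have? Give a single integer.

Answer: 7

Derivation:
Line 1: ['music', 'umbrella'] (min_width=14, slack=0)
Line 2: ['deep', 'distance'] (min_width=13, slack=1)
Line 3: ['window', 'string'] (min_width=13, slack=1)
Line 4: ['orange', 'chapter'] (min_width=14, slack=0)
Line 5: ['keyboard', 'brick'] (min_width=14, slack=0)
Line 6: ['two', 'cherry'] (min_width=10, slack=4)
Line 7: ['diamond'] (min_width=7, slack=7)
Total lines: 7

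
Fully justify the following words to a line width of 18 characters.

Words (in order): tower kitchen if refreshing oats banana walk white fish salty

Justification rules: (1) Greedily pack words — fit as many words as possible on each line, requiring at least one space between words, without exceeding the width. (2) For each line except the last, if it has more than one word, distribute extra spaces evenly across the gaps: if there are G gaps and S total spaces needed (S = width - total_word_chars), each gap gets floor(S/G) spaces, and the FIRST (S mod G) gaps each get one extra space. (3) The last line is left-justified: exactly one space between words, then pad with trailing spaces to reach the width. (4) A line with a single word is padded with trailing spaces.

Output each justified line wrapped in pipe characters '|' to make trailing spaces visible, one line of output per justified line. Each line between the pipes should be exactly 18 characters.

Answer: |tower  kitchen  if|
|refreshing    oats|
|banana  walk white|
|fish salty        |

Derivation:
Line 1: ['tower', 'kitchen', 'if'] (min_width=16, slack=2)
Line 2: ['refreshing', 'oats'] (min_width=15, slack=3)
Line 3: ['banana', 'walk', 'white'] (min_width=17, slack=1)
Line 4: ['fish', 'salty'] (min_width=10, slack=8)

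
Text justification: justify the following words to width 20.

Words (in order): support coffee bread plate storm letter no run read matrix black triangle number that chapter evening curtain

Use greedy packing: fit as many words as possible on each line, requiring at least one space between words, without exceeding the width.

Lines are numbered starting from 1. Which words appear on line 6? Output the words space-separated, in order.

Answer: evening curtain

Derivation:
Line 1: ['support', 'coffee', 'bread'] (min_width=20, slack=0)
Line 2: ['plate', 'storm', 'letter'] (min_width=18, slack=2)
Line 3: ['no', 'run', 'read', 'matrix'] (min_width=18, slack=2)
Line 4: ['black', 'triangle'] (min_width=14, slack=6)
Line 5: ['number', 'that', 'chapter'] (min_width=19, slack=1)
Line 6: ['evening', 'curtain'] (min_width=15, slack=5)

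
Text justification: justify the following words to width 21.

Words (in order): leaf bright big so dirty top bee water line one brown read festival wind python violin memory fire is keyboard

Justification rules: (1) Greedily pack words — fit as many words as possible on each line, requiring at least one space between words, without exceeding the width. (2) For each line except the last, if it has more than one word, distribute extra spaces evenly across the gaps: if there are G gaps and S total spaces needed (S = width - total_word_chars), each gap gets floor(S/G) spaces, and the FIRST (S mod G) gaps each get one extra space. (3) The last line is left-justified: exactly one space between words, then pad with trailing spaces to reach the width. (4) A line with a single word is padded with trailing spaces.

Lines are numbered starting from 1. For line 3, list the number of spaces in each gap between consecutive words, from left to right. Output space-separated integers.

Answer: 2 2 1

Derivation:
Line 1: ['leaf', 'bright', 'big', 'so'] (min_width=18, slack=3)
Line 2: ['dirty', 'top', 'bee', 'water'] (min_width=19, slack=2)
Line 3: ['line', 'one', 'brown', 'read'] (min_width=19, slack=2)
Line 4: ['festival', 'wind', 'python'] (min_width=20, slack=1)
Line 5: ['violin', 'memory', 'fire', 'is'] (min_width=21, slack=0)
Line 6: ['keyboard'] (min_width=8, slack=13)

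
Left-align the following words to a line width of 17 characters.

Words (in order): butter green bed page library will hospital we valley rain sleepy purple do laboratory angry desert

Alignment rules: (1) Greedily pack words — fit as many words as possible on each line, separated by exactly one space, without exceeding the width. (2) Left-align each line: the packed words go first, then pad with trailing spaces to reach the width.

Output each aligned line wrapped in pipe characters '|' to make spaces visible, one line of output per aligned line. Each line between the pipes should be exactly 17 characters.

Answer: |butter green bed |
|page library will|
|hospital we      |
|valley rain      |
|sleepy purple do |
|laboratory angry |
|desert           |

Derivation:
Line 1: ['butter', 'green', 'bed'] (min_width=16, slack=1)
Line 2: ['page', 'library', 'will'] (min_width=17, slack=0)
Line 3: ['hospital', 'we'] (min_width=11, slack=6)
Line 4: ['valley', 'rain'] (min_width=11, slack=6)
Line 5: ['sleepy', 'purple', 'do'] (min_width=16, slack=1)
Line 6: ['laboratory', 'angry'] (min_width=16, slack=1)
Line 7: ['desert'] (min_width=6, slack=11)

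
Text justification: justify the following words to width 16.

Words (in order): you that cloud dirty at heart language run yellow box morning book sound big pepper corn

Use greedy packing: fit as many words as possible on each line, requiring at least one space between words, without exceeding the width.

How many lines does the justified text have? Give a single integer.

Answer: 7

Derivation:
Line 1: ['you', 'that', 'cloud'] (min_width=14, slack=2)
Line 2: ['dirty', 'at', 'heart'] (min_width=14, slack=2)
Line 3: ['language', 'run'] (min_width=12, slack=4)
Line 4: ['yellow', 'box'] (min_width=10, slack=6)
Line 5: ['morning', 'book'] (min_width=12, slack=4)
Line 6: ['sound', 'big', 'pepper'] (min_width=16, slack=0)
Line 7: ['corn'] (min_width=4, slack=12)
Total lines: 7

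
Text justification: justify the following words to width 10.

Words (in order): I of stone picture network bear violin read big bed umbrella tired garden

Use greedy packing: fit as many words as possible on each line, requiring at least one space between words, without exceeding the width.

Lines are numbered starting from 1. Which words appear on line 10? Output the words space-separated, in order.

Line 1: ['I', 'of', 'stone'] (min_width=10, slack=0)
Line 2: ['picture'] (min_width=7, slack=3)
Line 3: ['network'] (min_width=7, slack=3)
Line 4: ['bear'] (min_width=4, slack=6)
Line 5: ['violin'] (min_width=6, slack=4)
Line 6: ['read', 'big'] (min_width=8, slack=2)
Line 7: ['bed'] (min_width=3, slack=7)
Line 8: ['umbrella'] (min_width=8, slack=2)
Line 9: ['tired'] (min_width=5, slack=5)
Line 10: ['garden'] (min_width=6, slack=4)

Answer: garden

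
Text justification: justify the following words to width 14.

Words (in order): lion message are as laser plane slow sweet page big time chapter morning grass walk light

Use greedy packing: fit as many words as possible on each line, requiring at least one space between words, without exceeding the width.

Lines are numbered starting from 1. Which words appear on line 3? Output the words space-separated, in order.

Line 1: ['lion', 'message'] (min_width=12, slack=2)
Line 2: ['are', 'as', 'laser'] (min_width=12, slack=2)
Line 3: ['plane', 'slow'] (min_width=10, slack=4)
Line 4: ['sweet', 'page', 'big'] (min_width=14, slack=0)
Line 5: ['time', 'chapter'] (min_width=12, slack=2)
Line 6: ['morning', 'grass'] (min_width=13, slack=1)
Line 7: ['walk', 'light'] (min_width=10, slack=4)

Answer: plane slow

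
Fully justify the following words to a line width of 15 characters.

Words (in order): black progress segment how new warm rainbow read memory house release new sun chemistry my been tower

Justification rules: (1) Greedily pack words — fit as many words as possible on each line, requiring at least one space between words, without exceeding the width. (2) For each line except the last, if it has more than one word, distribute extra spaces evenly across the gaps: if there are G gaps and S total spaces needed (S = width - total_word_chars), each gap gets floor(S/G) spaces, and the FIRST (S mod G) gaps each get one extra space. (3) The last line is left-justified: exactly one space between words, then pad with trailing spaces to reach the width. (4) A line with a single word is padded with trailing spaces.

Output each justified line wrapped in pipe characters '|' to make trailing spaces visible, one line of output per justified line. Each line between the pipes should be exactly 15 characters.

Line 1: ['black', 'progress'] (min_width=14, slack=1)
Line 2: ['segment', 'how', 'new'] (min_width=15, slack=0)
Line 3: ['warm', 'rainbow'] (min_width=12, slack=3)
Line 4: ['read', 'memory'] (min_width=11, slack=4)
Line 5: ['house', 'release'] (min_width=13, slack=2)
Line 6: ['new', 'sun'] (min_width=7, slack=8)
Line 7: ['chemistry', 'my'] (min_width=12, slack=3)
Line 8: ['been', 'tower'] (min_width=10, slack=5)

Answer: |black  progress|
|segment how new|
|warm    rainbow|
|read     memory|
|house   release|
|new         sun|
|chemistry    my|
|been tower     |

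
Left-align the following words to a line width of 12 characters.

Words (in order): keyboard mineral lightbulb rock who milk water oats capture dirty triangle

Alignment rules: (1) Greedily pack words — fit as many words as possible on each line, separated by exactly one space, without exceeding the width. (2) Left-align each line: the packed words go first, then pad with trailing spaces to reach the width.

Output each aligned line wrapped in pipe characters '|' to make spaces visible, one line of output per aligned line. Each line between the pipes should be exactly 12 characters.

Line 1: ['keyboard'] (min_width=8, slack=4)
Line 2: ['mineral'] (min_width=7, slack=5)
Line 3: ['lightbulb'] (min_width=9, slack=3)
Line 4: ['rock', 'who'] (min_width=8, slack=4)
Line 5: ['milk', 'water'] (min_width=10, slack=2)
Line 6: ['oats', 'capture'] (min_width=12, slack=0)
Line 7: ['dirty'] (min_width=5, slack=7)
Line 8: ['triangle'] (min_width=8, slack=4)

Answer: |keyboard    |
|mineral     |
|lightbulb   |
|rock who    |
|milk water  |
|oats capture|
|dirty       |
|triangle    |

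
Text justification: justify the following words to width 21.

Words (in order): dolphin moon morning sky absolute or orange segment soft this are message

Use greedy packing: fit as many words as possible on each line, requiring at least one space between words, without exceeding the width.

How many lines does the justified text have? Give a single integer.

Answer: 4

Derivation:
Line 1: ['dolphin', 'moon', 'morning'] (min_width=20, slack=1)
Line 2: ['sky', 'absolute', 'or'] (min_width=15, slack=6)
Line 3: ['orange', 'segment', 'soft'] (min_width=19, slack=2)
Line 4: ['this', 'are', 'message'] (min_width=16, slack=5)
Total lines: 4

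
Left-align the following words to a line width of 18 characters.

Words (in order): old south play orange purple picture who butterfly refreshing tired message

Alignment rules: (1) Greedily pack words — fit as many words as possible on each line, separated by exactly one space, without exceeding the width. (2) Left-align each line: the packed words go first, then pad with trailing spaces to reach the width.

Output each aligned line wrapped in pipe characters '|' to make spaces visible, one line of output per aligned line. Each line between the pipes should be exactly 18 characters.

Line 1: ['old', 'south', 'play'] (min_width=14, slack=4)
Line 2: ['orange', 'purple'] (min_width=13, slack=5)
Line 3: ['picture', 'who'] (min_width=11, slack=7)
Line 4: ['butterfly'] (min_width=9, slack=9)
Line 5: ['refreshing', 'tired'] (min_width=16, slack=2)
Line 6: ['message'] (min_width=7, slack=11)

Answer: |old south play    |
|orange purple     |
|picture who       |
|butterfly         |
|refreshing tired  |
|message           |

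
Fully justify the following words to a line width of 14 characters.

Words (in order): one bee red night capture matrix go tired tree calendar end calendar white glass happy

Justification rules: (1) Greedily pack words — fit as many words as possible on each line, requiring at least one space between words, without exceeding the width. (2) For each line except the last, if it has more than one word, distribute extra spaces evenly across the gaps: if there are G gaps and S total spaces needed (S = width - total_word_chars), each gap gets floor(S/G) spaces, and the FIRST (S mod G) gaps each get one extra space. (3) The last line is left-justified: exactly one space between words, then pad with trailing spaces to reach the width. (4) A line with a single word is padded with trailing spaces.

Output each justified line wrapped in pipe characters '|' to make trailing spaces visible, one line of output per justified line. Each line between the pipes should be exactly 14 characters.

Answer: |one   bee  red|
|night  capture|
|matrix      go|
|tired     tree|
|calendar   end|
|calendar white|
|glass happy   |

Derivation:
Line 1: ['one', 'bee', 'red'] (min_width=11, slack=3)
Line 2: ['night', 'capture'] (min_width=13, slack=1)
Line 3: ['matrix', 'go'] (min_width=9, slack=5)
Line 4: ['tired', 'tree'] (min_width=10, slack=4)
Line 5: ['calendar', 'end'] (min_width=12, slack=2)
Line 6: ['calendar', 'white'] (min_width=14, slack=0)
Line 7: ['glass', 'happy'] (min_width=11, slack=3)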